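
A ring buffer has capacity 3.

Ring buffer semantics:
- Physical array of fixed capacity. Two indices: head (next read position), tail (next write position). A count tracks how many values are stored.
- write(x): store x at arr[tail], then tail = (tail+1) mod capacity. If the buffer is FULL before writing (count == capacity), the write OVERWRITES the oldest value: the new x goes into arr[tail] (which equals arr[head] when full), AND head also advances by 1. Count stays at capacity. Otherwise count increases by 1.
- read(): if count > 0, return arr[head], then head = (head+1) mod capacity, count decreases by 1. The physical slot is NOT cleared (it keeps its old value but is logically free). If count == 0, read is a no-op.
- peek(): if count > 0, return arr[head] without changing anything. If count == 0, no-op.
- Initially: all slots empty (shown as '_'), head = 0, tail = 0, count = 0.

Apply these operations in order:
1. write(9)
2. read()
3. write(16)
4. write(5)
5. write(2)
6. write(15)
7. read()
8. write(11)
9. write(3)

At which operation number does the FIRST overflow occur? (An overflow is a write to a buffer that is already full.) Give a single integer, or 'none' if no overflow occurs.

Answer: 6

Derivation:
After op 1 (write(9)): arr=[9 _ _] head=0 tail=1 count=1
After op 2 (read()): arr=[9 _ _] head=1 tail=1 count=0
After op 3 (write(16)): arr=[9 16 _] head=1 tail=2 count=1
After op 4 (write(5)): arr=[9 16 5] head=1 tail=0 count=2
After op 5 (write(2)): arr=[2 16 5] head=1 tail=1 count=3
After op 6 (write(15)): arr=[2 15 5] head=2 tail=2 count=3
After op 7 (read()): arr=[2 15 5] head=0 tail=2 count=2
After op 8 (write(11)): arr=[2 15 11] head=0 tail=0 count=3
After op 9 (write(3)): arr=[3 15 11] head=1 tail=1 count=3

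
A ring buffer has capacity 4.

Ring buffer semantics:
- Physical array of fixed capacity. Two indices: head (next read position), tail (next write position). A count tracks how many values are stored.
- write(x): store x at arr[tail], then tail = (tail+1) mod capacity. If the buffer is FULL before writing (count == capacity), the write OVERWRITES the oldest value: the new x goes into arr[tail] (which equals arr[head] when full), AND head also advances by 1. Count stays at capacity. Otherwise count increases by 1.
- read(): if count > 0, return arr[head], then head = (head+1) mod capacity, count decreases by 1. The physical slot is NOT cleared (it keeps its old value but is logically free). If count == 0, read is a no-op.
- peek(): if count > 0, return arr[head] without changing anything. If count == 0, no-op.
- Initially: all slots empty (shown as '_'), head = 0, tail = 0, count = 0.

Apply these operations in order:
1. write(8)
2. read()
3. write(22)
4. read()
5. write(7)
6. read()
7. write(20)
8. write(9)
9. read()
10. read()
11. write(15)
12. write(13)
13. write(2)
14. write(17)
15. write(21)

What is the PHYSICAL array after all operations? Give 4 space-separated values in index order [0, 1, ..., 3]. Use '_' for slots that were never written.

Answer: 17 21 13 2

Derivation:
After op 1 (write(8)): arr=[8 _ _ _] head=0 tail=1 count=1
After op 2 (read()): arr=[8 _ _ _] head=1 tail=1 count=0
After op 3 (write(22)): arr=[8 22 _ _] head=1 tail=2 count=1
After op 4 (read()): arr=[8 22 _ _] head=2 tail=2 count=0
After op 5 (write(7)): arr=[8 22 7 _] head=2 tail=3 count=1
After op 6 (read()): arr=[8 22 7 _] head=3 tail=3 count=0
After op 7 (write(20)): arr=[8 22 7 20] head=3 tail=0 count=1
After op 8 (write(9)): arr=[9 22 7 20] head=3 tail=1 count=2
After op 9 (read()): arr=[9 22 7 20] head=0 tail=1 count=1
After op 10 (read()): arr=[9 22 7 20] head=1 tail=1 count=0
After op 11 (write(15)): arr=[9 15 7 20] head=1 tail=2 count=1
After op 12 (write(13)): arr=[9 15 13 20] head=1 tail=3 count=2
After op 13 (write(2)): arr=[9 15 13 2] head=1 tail=0 count=3
After op 14 (write(17)): arr=[17 15 13 2] head=1 tail=1 count=4
After op 15 (write(21)): arr=[17 21 13 2] head=2 tail=2 count=4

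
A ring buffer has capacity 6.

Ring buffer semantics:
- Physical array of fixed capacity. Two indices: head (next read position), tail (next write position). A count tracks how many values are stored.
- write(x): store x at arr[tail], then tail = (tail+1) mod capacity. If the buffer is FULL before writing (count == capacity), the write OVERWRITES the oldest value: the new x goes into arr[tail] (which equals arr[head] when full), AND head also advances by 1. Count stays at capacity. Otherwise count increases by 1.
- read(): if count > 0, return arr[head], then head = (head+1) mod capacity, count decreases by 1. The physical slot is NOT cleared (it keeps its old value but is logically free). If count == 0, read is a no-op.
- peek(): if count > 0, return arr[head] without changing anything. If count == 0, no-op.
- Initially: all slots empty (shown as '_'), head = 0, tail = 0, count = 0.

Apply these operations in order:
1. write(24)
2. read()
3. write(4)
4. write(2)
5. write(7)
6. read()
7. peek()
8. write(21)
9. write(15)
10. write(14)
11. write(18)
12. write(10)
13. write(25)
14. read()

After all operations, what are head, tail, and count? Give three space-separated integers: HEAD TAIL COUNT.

After op 1 (write(24)): arr=[24 _ _ _ _ _] head=0 tail=1 count=1
After op 2 (read()): arr=[24 _ _ _ _ _] head=1 tail=1 count=0
After op 3 (write(4)): arr=[24 4 _ _ _ _] head=1 tail=2 count=1
After op 4 (write(2)): arr=[24 4 2 _ _ _] head=1 tail=3 count=2
After op 5 (write(7)): arr=[24 4 2 7 _ _] head=1 tail=4 count=3
After op 6 (read()): arr=[24 4 2 7 _ _] head=2 tail=4 count=2
After op 7 (peek()): arr=[24 4 2 7 _ _] head=2 tail=4 count=2
After op 8 (write(21)): arr=[24 4 2 7 21 _] head=2 tail=5 count=3
After op 9 (write(15)): arr=[24 4 2 7 21 15] head=2 tail=0 count=4
After op 10 (write(14)): arr=[14 4 2 7 21 15] head=2 tail=1 count=5
After op 11 (write(18)): arr=[14 18 2 7 21 15] head=2 tail=2 count=6
After op 12 (write(10)): arr=[14 18 10 7 21 15] head=3 tail=3 count=6
After op 13 (write(25)): arr=[14 18 10 25 21 15] head=4 tail=4 count=6
After op 14 (read()): arr=[14 18 10 25 21 15] head=5 tail=4 count=5

Answer: 5 4 5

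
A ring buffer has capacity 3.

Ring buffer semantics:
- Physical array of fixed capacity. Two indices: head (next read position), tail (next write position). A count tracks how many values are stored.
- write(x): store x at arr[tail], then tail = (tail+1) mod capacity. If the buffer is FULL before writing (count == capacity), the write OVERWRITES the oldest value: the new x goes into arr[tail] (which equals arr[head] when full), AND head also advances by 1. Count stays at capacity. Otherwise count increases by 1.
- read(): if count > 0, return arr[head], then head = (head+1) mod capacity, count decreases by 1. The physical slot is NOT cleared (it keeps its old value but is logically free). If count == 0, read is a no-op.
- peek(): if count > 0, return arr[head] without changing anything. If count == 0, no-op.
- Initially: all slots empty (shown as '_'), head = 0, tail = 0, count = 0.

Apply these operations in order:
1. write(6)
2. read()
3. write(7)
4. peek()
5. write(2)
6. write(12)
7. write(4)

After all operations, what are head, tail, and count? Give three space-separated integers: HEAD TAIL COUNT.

After op 1 (write(6)): arr=[6 _ _] head=0 tail=1 count=1
After op 2 (read()): arr=[6 _ _] head=1 tail=1 count=0
After op 3 (write(7)): arr=[6 7 _] head=1 tail=2 count=1
After op 4 (peek()): arr=[6 7 _] head=1 tail=2 count=1
After op 5 (write(2)): arr=[6 7 2] head=1 tail=0 count=2
After op 6 (write(12)): arr=[12 7 2] head=1 tail=1 count=3
After op 7 (write(4)): arr=[12 4 2] head=2 tail=2 count=3

Answer: 2 2 3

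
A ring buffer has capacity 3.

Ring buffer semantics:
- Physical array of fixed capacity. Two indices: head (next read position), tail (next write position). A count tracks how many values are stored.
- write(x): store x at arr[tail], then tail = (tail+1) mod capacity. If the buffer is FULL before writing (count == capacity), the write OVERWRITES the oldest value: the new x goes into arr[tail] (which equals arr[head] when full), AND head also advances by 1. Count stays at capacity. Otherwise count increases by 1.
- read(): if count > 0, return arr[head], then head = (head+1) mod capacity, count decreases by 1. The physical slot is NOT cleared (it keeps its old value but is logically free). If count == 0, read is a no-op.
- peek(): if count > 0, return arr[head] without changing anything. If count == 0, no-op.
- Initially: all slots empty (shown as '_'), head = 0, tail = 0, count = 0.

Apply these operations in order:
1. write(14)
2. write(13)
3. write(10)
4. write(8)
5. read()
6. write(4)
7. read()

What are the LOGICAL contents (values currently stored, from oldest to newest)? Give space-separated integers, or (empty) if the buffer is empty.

After op 1 (write(14)): arr=[14 _ _] head=0 tail=1 count=1
After op 2 (write(13)): arr=[14 13 _] head=0 tail=2 count=2
After op 3 (write(10)): arr=[14 13 10] head=0 tail=0 count=3
After op 4 (write(8)): arr=[8 13 10] head=1 tail=1 count=3
After op 5 (read()): arr=[8 13 10] head=2 tail=1 count=2
After op 6 (write(4)): arr=[8 4 10] head=2 tail=2 count=3
After op 7 (read()): arr=[8 4 10] head=0 tail=2 count=2

Answer: 8 4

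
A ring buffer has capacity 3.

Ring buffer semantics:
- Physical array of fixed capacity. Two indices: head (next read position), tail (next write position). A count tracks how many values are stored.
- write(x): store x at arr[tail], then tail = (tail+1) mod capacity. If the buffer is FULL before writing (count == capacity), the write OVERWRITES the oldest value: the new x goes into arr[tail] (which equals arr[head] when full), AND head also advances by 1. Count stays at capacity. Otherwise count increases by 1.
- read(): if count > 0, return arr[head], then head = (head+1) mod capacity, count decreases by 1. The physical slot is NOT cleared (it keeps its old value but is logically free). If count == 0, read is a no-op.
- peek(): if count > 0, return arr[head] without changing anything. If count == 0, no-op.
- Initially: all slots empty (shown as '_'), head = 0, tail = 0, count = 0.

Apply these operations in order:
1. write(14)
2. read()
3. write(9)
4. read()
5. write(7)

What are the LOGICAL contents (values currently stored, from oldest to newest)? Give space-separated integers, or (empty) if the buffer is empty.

After op 1 (write(14)): arr=[14 _ _] head=0 tail=1 count=1
After op 2 (read()): arr=[14 _ _] head=1 tail=1 count=0
After op 3 (write(9)): arr=[14 9 _] head=1 tail=2 count=1
After op 4 (read()): arr=[14 9 _] head=2 tail=2 count=0
After op 5 (write(7)): arr=[14 9 7] head=2 tail=0 count=1

Answer: 7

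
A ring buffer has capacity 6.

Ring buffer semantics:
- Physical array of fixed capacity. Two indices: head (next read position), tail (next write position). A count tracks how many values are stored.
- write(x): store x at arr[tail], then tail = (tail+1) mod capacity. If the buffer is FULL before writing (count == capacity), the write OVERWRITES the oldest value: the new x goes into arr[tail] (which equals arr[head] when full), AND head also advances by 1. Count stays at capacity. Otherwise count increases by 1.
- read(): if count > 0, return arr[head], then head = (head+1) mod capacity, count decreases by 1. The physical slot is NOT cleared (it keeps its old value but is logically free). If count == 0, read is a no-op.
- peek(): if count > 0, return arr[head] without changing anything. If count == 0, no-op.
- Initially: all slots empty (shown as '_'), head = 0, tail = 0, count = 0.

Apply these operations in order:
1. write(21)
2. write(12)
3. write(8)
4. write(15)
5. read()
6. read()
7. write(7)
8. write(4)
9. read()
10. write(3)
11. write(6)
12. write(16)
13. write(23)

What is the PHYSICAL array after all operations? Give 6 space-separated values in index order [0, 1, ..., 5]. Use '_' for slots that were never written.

After op 1 (write(21)): arr=[21 _ _ _ _ _] head=0 tail=1 count=1
After op 2 (write(12)): arr=[21 12 _ _ _ _] head=0 tail=2 count=2
After op 3 (write(8)): arr=[21 12 8 _ _ _] head=0 tail=3 count=3
After op 4 (write(15)): arr=[21 12 8 15 _ _] head=0 tail=4 count=4
After op 5 (read()): arr=[21 12 8 15 _ _] head=1 tail=4 count=3
After op 6 (read()): arr=[21 12 8 15 _ _] head=2 tail=4 count=2
After op 7 (write(7)): arr=[21 12 8 15 7 _] head=2 tail=5 count=3
After op 8 (write(4)): arr=[21 12 8 15 7 4] head=2 tail=0 count=4
After op 9 (read()): arr=[21 12 8 15 7 4] head=3 tail=0 count=3
After op 10 (write(3)): arr=[3 12 8 15 7 4] head=3 tail=1 count=4
After op 11 (write(6)): arr=[3 6 8 15 7 4] head=3 tail=2 count=5
After op 12 (write(16)): arr=[3 6 16 15 7 4] head=3 tail=3 count=6
After op 13 (write(23)): arr=[3 6 16 23 7 4] head=4 tail=4 count=6

Answer: 3 6 16 23 7 4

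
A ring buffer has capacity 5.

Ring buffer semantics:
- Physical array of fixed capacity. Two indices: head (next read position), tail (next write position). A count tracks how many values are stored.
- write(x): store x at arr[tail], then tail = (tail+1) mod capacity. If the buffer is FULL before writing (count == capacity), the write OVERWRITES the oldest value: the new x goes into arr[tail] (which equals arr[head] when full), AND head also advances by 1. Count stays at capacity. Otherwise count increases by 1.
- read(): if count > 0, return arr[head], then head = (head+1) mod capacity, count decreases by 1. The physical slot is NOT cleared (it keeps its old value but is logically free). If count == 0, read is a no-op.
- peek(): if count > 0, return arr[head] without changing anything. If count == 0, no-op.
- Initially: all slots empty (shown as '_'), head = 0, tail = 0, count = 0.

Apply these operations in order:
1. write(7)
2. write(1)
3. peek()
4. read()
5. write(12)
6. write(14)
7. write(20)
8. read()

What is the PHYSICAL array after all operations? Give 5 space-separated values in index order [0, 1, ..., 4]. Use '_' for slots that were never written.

After op 1 (write(7)): arr=[7 _ _ _ _] head=0 tail=1 count=1
After op 2 (write(1)): arr=[7 1 _ _ _] head=0 tail=2 count=2
After op 3 (peek()): arr=[7 1 _ _ _] head=0 tail=2 count=2
After op 4 (read()): arr=[7 1 _ _ _] head=1 tail=2 count=1
After op 5 (write(12)): arr=[7 1 12 _ _] head=1 tail=3 count=2
After op 6 (write(14)): arr=[7 1 12 14 _] head=1 tail=4 count=3
After op 7 (write(20)): arr=[7 1 12 14 20] head=1 tail=0 count=4
After op 8 (read()): arr=[7 1 12 14 20] head=2 tail=0 count=3

Answer: 7 1 12 14 20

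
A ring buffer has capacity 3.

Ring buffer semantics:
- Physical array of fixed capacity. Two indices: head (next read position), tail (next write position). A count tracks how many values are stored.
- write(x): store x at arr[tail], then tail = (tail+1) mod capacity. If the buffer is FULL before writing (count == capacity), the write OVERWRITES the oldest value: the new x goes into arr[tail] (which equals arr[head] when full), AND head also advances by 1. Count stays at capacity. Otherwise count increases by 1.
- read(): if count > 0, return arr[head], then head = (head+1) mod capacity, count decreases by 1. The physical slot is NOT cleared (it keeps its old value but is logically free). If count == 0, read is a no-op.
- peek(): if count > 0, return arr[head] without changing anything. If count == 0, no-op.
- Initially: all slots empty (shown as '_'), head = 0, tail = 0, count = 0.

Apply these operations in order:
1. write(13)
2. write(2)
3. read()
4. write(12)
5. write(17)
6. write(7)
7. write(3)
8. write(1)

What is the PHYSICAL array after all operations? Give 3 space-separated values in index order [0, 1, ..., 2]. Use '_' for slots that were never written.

After op 1 (write(13)): arr=[13 _ _] head=0 tail=1 count=1
After op 2 (write(2)): arr=[13 2 _] head=0 tail=2 count=2
After op 3 (read()): arr=[13 2 _] head=1 tail=2 count=1
After op 4 (write(12)): arr=[13 2 12] head=1 tail=0 count=2
After op 5 (write(17)): arr=[17 2 12] head=1 tail=1 count=3
After op 6 (write(7)): arr=[17 7 12] head=2 tail=2 count=3
After op 7 (write(3)): arr=[17 7 3] head=0 tail=0 count=3
After op 8 (write(1)): arr=[1 7 3] head=1 tail=1 count=3

Answer: 1 7 3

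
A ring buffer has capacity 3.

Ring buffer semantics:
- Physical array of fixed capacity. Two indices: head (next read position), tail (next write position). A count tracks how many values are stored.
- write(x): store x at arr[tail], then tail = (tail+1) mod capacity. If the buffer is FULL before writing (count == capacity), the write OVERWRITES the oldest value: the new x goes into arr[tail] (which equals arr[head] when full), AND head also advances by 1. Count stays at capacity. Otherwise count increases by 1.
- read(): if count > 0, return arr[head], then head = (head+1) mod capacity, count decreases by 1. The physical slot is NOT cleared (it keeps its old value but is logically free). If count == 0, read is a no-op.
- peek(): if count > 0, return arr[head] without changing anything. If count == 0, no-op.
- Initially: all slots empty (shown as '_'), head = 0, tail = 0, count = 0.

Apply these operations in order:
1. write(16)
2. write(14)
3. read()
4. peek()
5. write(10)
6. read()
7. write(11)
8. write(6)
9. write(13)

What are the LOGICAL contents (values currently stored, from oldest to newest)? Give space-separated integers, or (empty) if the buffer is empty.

Answer: 11 6 13

Derivation:
After op 1 (write(16)): arr=[16 _ _] head=0 tail=1 count=1
After op 2 (write(14)): arr=[16 14 _] head=0 tail=2 count=2
After op 3 (read()): arr=[16 14 _] head=1 tail=2 count=1
After op 4 (peek()): arr=[16 14 _] head=1 tail=2 count=1
After op 5 (write(10)): arr=[16 14 10] head=1 tail=0 count=2
After op 6 (read()): arr=[16 14 10] head=2 tail=0 count=1
After op 7 (write(11)): arr=[11 14 10] head=2 tail=1 count=2
After op 8 (write(6)): arr=[11 6 10] head=2 tail=2 count=3
After op 9 (write(13)): arr=[11 6 13] head=0 tail=0 count=3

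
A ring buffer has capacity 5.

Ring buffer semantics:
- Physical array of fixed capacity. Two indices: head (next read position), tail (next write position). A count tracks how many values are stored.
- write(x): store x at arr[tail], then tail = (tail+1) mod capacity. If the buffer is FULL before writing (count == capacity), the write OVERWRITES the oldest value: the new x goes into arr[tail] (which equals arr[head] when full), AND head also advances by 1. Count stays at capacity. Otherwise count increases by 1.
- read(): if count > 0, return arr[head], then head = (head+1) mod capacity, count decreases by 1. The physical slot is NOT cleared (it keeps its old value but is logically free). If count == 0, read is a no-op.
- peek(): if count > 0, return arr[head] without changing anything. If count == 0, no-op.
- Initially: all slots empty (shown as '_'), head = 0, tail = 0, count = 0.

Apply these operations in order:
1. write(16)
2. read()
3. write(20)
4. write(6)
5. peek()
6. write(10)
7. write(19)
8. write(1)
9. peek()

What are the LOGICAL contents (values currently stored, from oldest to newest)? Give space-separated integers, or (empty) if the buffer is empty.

Answer: 20 6 10 19 1

Derivation:
After op 1 (write(16)): arr=[16 _ _ _ _] head=0 tail=1 count=1
After op 2 (read()): arr=[16 _ _ _ _] head=1 tail=1 count=0
After op 3 (write(20)): arr=[16 20 _ _ _] head=1 tail=2 count=1
After op 4 (write(6)): arr=[16 20 6 _ _] head=1 tail=3 count=2
After op 5 (peek()): arr=[16 20 6 _ _] head=1 tail=3 count=2
After op 6 (write(10)): arr=[16 20 6 10 _] head=1 tail=4 count=3
After op 7 (write(19)): arr=[16 20 6 10 19] head=1 tail=0 count=4
After op 8 (write(1)): arr=[1 20 6 10 19] head=1 tail=1 count=5
After op 9 (peek()): arr=[1 20 6 10 19] head=1 tail=1 count=5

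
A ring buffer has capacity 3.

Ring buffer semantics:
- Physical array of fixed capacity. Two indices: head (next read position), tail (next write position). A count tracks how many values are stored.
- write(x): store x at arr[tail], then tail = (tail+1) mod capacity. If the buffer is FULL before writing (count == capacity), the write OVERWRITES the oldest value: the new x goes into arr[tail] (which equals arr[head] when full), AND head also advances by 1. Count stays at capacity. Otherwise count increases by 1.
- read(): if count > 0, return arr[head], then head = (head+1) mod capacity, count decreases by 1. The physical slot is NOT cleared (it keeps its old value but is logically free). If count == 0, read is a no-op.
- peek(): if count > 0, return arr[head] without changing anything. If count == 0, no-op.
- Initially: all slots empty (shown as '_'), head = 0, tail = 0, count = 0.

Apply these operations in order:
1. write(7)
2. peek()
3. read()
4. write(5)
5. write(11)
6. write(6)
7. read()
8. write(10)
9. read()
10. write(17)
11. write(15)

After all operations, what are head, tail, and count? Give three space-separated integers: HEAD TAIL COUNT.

After op 1 (write(7)): arr=[7 _ _] head=0 tail=1 count=1
After op 2 (peek()): arr=[7 _ _] head=0 tail=1 count=1
After op 3 (read()): arr=[7 _ _] head=1 tail=1 count=0
After op 4 (write(5)): arr=[7 5 _] head=1 tail=2 count=1
After op 5 (write(11)): arr=[7 5 11] head=1 tail=0 count=2
After op 6 (write(6)): arr=[6 5 11] head=1 tail=1 count=3
After op 7 (read()): arr=[6 5 11] head=2 tail=1 count=2
After op 8 (write(10)): arr=[6 10 11] head=2 tail=2 count=3
After op 9 (read()): arr=[6 10 11] head=0 tail=2 count=2
After op 10 (write(17)): arr=[6 10 17] head=0 tail=0 count=3
After op 11 (write(15)): arr=[15 10 17] head=1 tail=1 count=3

Answer: 1 1 3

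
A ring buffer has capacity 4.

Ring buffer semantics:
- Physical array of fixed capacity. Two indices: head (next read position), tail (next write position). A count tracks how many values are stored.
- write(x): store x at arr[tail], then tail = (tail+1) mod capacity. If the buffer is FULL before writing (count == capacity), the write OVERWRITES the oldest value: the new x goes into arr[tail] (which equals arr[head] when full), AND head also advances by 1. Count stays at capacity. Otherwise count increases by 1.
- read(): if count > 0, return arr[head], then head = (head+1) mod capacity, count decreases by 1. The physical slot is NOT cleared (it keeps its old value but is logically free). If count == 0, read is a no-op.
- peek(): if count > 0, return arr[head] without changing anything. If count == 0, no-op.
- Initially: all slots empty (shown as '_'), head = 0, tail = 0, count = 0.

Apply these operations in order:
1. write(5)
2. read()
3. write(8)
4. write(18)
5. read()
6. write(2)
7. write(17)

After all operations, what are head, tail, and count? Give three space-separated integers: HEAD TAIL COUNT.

Answer: 2 1 3

Derivation:
After op 1 (write(5)): arr=[5 _ _ _] head=0 tail=1 count=1
After op 2 (read()): arr=[5 _ _ _] head=1 tail=1 count=0
After op 3 (write(8)): arr=[5 8 _ _] head=1 tail=2 count=1
After op 4 (write(18)): arr=[5 8 18 _] head=1 tail=3 count=2
After op 5 (read()): arr=[5 8 18 _] head=2 tail=3 count=1
After op 6 (write(2)): arr=[5 8 18 2] head=2 tail=0 count=2
After op 7 (write(17)): arr=[17 8 18 2] head=2 tail=1 count=3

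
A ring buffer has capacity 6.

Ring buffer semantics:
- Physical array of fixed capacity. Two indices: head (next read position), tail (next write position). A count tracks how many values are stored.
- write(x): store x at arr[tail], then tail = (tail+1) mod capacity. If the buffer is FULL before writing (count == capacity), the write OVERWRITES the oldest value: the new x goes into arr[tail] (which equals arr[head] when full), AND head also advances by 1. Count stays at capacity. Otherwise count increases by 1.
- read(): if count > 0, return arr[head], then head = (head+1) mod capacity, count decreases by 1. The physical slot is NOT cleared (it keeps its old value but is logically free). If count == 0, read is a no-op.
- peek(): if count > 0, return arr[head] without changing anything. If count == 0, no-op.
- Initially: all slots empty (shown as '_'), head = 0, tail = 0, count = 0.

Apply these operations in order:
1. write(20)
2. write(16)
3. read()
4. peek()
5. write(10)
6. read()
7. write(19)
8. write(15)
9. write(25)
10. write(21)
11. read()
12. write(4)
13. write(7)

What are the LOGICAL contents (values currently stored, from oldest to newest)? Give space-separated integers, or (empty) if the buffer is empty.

Answer: 19 15 25 21 4 7

Derivation:
After op 1 (write(20)): arr=[20 _ _ _ _ _] head=0 tail=1 count=1
After op 2 (write(16)): arr=[20 16 _ _ _ _] head=0 tail=2 count=2
After op 3 (read()): arr=[20 16 _ _ _ _] head=1 tail=2 count=1
After op 4 (peek()): arr=[20 16 _ _ _ _] head=1 tail=2 count=1
After op 5 (write(10)): arr=[20 16 10 _ _ _] head=1 tail=3 count=2
After op 6 (read()): arr=[20 16 10 _ _ _] head=2 tail=3 count=1
After op 7 (write(19)): arr=[20 16 10 19 _ _] head=2 tail=4 count=2
After op 8 (write(15)): arr=[20 16 10 19 15 _] head=2 tail=5 count=3
After op 9 (write(25)): arr=[20 16 10 19 15 25] head=2 tail=0 count=4
After op 10 (write(21)): arr=[21 16 10 19 15 25] head=2 tail=1 count=5
After op 11 (read()): arr=[21 16 10 19 15 25] head=3 tail=1 count=4
After op 12 (write(4)): arr=[21 4 10 19 15 25] head=3 tail=2 count=5
After op 13 (write(7)): arr=[21 4 7 19 15 25] head=3 tail=3 count=6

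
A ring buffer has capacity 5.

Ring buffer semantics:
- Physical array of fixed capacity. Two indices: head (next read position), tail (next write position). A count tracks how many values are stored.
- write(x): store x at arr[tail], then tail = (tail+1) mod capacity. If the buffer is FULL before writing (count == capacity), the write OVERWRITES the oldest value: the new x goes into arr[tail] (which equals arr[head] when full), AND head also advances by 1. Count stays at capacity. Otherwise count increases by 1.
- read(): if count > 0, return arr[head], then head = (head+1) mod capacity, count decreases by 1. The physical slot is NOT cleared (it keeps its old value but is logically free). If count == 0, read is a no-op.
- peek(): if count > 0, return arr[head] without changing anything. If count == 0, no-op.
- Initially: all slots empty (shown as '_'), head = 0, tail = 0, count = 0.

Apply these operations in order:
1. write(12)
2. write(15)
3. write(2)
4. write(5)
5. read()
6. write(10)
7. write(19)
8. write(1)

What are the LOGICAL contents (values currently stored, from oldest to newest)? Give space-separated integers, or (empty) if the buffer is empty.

Answer: 2 5 10 19 1

Derivation:
After op 1 (write(12)): arr=[12 _ _ _ _] head=0 tail=1 count=1
After op 2 (write(15)): arr=[12 15 _ _ _] head=0 tail=2 count=2
After op 3 (write(2)): arr=[12 15 2 _ _] head=0 tail=3 count=3
After op 4 (write(5)): arr=[12 15 2 5 _] head=0 tail=4 count=4
After op 5 (read()): arr=[12 15 2 5 _] head=1 tail=4 count=3
After op 6 (write(10)): arr=[12 15 2 5 10] head=1 tail=0 count=4
After op 7 (write(19)): arr=[19 15 2 5 10] head=1 tail=1 count=5
After op 8 (write(1)): arr=[19 1 2 5 10] head=2 tail=2 count=5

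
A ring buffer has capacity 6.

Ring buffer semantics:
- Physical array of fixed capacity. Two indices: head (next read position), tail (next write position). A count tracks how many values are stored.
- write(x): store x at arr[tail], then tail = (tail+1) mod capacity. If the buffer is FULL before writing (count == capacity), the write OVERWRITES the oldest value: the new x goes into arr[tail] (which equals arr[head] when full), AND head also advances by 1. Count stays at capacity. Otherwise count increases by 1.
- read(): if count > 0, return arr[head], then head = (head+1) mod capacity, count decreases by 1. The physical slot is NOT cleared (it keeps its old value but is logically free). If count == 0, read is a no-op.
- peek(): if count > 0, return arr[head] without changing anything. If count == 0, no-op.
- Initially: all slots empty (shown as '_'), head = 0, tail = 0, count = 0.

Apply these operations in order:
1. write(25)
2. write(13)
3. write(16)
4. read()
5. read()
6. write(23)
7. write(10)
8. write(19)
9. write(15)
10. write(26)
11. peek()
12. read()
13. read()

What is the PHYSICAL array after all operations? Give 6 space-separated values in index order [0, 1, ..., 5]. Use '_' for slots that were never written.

After op 1 (write(25)): arr=[25 _ _ _ _ _] head=0 tail=1 count=1
After op 2 (write(13)): arr=[25 13 _ _ _ _] head=0 tail=2 count=2
After op 3 (write(16)): arr=[25 13 16 _ _ _] head=0 tail=3 count=3
After op 4 (read()): arr=[25 13 16 _ _ _] head=1 tail=3 count=2
After op 5 (read()): arr=[25 13 16 _ _ _] head=2 tail=3 count=1
After op 6 (write(23)): arr=[25 13 16 23 _ _] head=2 tail=4 count=2
After op 7 (write(10)): arr=[25 13 16 23 10 _] head=2 tail=5 count=3
After op 8 (write(19)): arr=[25 13 16 23 10 19] head=2 tail=0 count=4
After op 9 (write(15)): arr=[15 13 16 23 10 19] head=2 tail=1 count=5
After op 10 (write(26)): arr=[15 26 16 23 10 19] head=2 tail=2 count=6
After op 11 (peek()): arr=[15 26 16 23 10 19] head=2 tail=2 count=6
After op 12 (read()): arr=[15 26 16 23 10 19] head=3 tail=2 count=5
After op 13 (read()): arr=[15 26 16 23 10 19] head=4 tail=2 count=4

Answer: 15 26 16 23 10 19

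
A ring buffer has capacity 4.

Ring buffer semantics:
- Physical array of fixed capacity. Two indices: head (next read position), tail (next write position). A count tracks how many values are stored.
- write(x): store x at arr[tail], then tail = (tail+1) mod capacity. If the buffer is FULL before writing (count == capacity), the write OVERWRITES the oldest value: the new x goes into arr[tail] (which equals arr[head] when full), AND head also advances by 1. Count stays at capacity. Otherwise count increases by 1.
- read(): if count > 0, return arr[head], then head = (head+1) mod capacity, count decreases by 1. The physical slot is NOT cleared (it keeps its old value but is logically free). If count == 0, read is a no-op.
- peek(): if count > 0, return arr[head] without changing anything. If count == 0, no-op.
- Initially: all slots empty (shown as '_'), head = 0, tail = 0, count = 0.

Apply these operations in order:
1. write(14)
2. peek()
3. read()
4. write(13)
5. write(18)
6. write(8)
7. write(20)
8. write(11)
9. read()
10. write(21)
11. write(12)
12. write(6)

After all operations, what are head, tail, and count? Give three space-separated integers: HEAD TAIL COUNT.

After op 1 (write(14)): arr=[14 _ _ _] head=0 tail=1 count=1
After op 2 (peek()): arr=[14 _ _ _] head=0 tail=1 count=1
After op 3 (read()): arr=[14 _ _ _] head=1 tail=1 count=0
After op 4 (write(13)): arr=[14 13 _ _] head=1 tail=2 count=1
After op 5 (write(18)): arr=[14 13 18 _] head=1 tail=3 count=2
After op 6 (write(8)): arr=[14 13 18 8] head=1 tail=0 count=3
After op 7 (write(20)): arr=[20 13 18 8] head=1 tail=1 count=4
After op 8 (write(11)): arr=[20 11 18 8] head=2 tail=2 count=4
After op 9 (read()): arr=[20 11 18 8] head=3 tail=2 count=3
After op 10 (write(21)): arr=[20 11 21 8] head=3 tail=3 count=4
After op 11 (write(12)): arr=[20 11 21 12] head=0 tail=0 count=4
After op 12 (write(6)): arr=[6 11 21 12] head=1 tail=1 count=4

Answer: 1 1 4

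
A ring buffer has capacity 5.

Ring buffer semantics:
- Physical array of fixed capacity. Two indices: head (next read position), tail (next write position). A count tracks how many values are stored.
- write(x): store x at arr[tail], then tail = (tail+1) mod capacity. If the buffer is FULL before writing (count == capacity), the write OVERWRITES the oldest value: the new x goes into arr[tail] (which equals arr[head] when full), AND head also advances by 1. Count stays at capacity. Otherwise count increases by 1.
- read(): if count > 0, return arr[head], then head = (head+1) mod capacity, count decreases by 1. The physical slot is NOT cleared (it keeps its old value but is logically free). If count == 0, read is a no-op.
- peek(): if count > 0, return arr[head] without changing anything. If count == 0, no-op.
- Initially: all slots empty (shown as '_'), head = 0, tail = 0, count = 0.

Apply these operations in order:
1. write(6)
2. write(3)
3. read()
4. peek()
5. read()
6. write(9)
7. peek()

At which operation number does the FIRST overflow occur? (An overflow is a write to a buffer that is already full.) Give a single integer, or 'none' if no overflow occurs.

After op 1 (write(6)): arr=[6 _ _ _ _] head=0 tail=1 count=1
After op 2 (write(3)): arr=[6 3 _ _ _] head=0 tail=2 count=2
After op 3 (read()): arr=[6 3 _ _ _] head=1 tail=2 count=1
After op 4 (peek()): arr=[6 3 _ _ _] head=1 tail=2 count=1
After op 5 (read()): arr=[6 3 _ _ _] head=2 tail=2 count=0
After op 6 (write(9)): arr=[6 3 9 _ _] head=2 tail=3 count=1
After op 7 (peek()): arr=[6 3 9 _ _] head=2 tail=3 count=1

Answer: none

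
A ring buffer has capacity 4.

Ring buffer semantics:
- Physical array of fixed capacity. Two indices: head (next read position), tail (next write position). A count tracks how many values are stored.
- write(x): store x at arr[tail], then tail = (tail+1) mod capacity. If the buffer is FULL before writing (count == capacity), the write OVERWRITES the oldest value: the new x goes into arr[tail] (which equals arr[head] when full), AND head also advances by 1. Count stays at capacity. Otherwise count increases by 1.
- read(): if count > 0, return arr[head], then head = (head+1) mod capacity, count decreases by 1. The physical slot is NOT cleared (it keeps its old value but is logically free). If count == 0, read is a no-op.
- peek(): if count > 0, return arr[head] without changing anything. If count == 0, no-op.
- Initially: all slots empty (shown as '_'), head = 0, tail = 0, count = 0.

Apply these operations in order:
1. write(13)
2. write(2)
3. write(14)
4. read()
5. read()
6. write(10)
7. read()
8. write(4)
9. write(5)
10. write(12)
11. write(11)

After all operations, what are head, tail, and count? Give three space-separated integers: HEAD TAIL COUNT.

Answer: 0 0 4

Derivation:
After op 1 (write(13)): arr=[13 _ _ _] head=0 tail=1 count=1
After op 2 (write(2)): arr=[13 2 _ _] head=0 tail=2 count=2
After op 3 (write(14)): arr=[13 2 14 _] head=0 tail=3 count=3
After op 4 (read()): arr=[13 2 14 _] head=1 tail=3 count=2
After op 5 (read()): arr=[13 2 14 _] head=2 tail=3 count=1
After op 6 (write(10)): arr=[13 2 14 10] head=2 tail=0 count=2
After op 7 (read()): arr=[13 2 14 10] head=3 tail=0 count=1
After op 8 (write(4)): arr=[4 2 14 10] head=3 tail=1 count=2
After op 9 (write(5)): arr=[4 5 14 10] head=3 tail=2 count=3
After op 10 (write(12)): arr=[4 5 12 10] head=3 tail=3 count=4
After op 11 (write(11)): arr=[4 5 12 11] head=0 tail=0 count=4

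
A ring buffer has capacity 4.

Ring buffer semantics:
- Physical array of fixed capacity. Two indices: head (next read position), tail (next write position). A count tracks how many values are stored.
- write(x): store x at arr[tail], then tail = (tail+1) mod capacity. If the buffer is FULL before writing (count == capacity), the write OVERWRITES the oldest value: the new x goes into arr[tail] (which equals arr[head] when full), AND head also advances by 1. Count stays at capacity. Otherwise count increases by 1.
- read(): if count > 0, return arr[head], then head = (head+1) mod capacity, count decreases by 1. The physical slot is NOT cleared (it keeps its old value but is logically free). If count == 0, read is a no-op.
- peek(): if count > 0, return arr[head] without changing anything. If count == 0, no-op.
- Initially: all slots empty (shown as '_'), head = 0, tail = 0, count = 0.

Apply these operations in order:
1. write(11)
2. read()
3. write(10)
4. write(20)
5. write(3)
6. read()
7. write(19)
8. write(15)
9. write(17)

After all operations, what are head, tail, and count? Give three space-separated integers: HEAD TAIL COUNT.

Answer: 3 3 4

Derivation:
After op 1 (write(11)): arr=[11 _ _ _] head=0 tail=1 count=1
After op 2 (read()): arr=[11 _ _ _] head=1 tail=1 count=0
After op 3 (write(10)): arr=[11 10 _ _] head=1 tail=2 count=1
After op 4 (write(20)): arr=[11 10 20 _] head=1 tail=3 count=2
After op 5 (write(3)): arr=[11 10 20 3] head=1 tail=0 count=3
After op 6 (read()): arr=[11 10 20 3] head=2 tail=0 count=2
After op 7 (write(19)): arr=[19 10 20 3] head=2 tail=1 count=3
After op 8 (write(15)): arr=[19 15 20 3] head=2 tail=2 count=4
After op 9 (write(17)): arr=[19 15 17 3] head=3 tail=3 count=4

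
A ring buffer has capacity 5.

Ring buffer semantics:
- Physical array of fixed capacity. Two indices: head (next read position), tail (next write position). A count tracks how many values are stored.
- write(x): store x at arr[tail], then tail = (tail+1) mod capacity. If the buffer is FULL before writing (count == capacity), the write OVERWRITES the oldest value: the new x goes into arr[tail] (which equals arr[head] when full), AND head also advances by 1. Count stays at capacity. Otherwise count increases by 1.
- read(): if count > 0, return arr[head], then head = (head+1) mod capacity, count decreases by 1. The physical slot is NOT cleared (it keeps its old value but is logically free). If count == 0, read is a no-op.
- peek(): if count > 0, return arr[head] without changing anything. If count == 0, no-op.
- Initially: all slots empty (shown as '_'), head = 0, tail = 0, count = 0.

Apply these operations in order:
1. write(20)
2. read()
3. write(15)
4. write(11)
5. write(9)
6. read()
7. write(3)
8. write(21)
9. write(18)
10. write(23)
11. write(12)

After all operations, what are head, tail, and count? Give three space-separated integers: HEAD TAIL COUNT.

Answer: 4 4 5

Derivation:
After op 1 (write(20)): arr=[20 _ _ _ _] head=0 tail=1 count=1
After op 2 (read()): arr=[20 _ _ _ _] head=1 tail=1 count=0
After op 3 (write(15)): arr=[20 15 _ _ _] head=1 tail=2 count=1
After op 4 (write(11)): arr=[20 15 11 _ _] head=1 tail=3 count=2
After op 5 (write(9)): arr=[20 15 11 9 _] head=1 tail=4 count=3
After op 6 (read()): arr=[20 15 11 9 _] head=2 tail=4 count=2
After op 7 (write(3)): arr=[20 15 11 9 3] head=2 tail=0 count=3
After op 8 (write(21)): arr=[21 15 11 9 3] head=2 tail=1 count=4
After op 9 (write(18)): arr=[21 18 11 9 3] head=2 tail=2 count=5
After op 10 (write(23)): arr=[21 18 23 9 3] head=3 tail=3 count=5
After op 11 (write(12)): arr=[21 18 23 12 3] head=4 tail=4 count=5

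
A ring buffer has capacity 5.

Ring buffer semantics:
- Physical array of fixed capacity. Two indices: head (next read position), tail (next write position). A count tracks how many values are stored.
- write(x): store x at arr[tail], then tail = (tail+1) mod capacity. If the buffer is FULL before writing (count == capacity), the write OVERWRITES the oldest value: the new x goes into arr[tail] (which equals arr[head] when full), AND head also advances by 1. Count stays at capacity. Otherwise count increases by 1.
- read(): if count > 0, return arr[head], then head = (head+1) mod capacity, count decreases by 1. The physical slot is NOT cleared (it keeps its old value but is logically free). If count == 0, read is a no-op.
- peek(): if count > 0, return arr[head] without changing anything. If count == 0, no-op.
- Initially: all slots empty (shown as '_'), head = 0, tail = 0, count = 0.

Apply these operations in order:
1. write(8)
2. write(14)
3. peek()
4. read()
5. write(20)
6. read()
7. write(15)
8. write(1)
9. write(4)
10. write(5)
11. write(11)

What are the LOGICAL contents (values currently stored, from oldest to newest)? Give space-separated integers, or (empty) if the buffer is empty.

After op 1 (write(8)): arr=[8 _ _ _ _] head=0 tail=1 count=1
After op 2 (write(14)): arr=[8 14 _ _ _] head=0 tail=2 count=2
After op 3 (peek()): arr=[8 14 _ _ _] head=0 tail=2 count=2
After op 4 (read()): arr=[8 14 _ _ _] head=1 tail=2 count=1
After op 5 (write(20)): arr=[8 14 20 _ _] head=1 tail=3 count=2
After op 6 (read()): arr=[8 14 20 _ _] head=2 tail=3 count=1
After op 7 (write(15)): arr=[8 14 20 15 _] head=2 tail=4 count=2
After op 8 (write(1)): arr=[8 14 20 15 1] head=2 tail=0 count=3
After op 9 (write(4)): arr=[4 14 20 15 1] head=2 tail=1 count=4
After op 10 (write(5)): arr=[4 5 20 15 1] head=2 tail=2 count=5
After op 11 (write(11)): arr=[4 5 11 15 1] head=3 tail=3 count=5

Answer: 15 1 4 5 11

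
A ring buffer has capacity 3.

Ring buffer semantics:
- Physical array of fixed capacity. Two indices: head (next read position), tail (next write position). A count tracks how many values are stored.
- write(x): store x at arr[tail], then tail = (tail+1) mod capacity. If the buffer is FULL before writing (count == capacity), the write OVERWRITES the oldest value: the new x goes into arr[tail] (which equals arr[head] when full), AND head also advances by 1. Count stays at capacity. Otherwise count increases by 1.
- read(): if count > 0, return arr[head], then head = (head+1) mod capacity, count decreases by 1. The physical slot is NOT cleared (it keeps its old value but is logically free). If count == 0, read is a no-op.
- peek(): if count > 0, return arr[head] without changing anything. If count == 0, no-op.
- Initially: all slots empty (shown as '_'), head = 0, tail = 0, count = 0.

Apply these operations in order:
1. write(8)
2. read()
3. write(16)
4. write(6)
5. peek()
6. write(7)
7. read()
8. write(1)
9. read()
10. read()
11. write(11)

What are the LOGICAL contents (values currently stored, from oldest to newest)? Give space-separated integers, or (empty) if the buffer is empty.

After op 1 (write(8)): arr=[8 _ _] head=0 tail=1 count=1
After op 2 (read()): arr=[8 _ _] head=1 tail=1 count=0
After op 3 (write(16)): arr=[8 16 _] head=1 tail=2 count=1
After op 4 (write(6)): arr=[8 16 6] head=1 tail=0 count=2
After op 5 (peek()): arr=[8 16 6] head=1 tail=0 count=2
After op 6 (write(7)): arr=[7 16 6] head=1 tail=1 count=3
After op 7 (read()): arr=[7 16 6] head=2 tail=1 count=2
After op 8 (write(1)): arr=[7 1 6] head=2 tail=2 count=3
After op 9 (read()): arr=[7 1 6] head=0 tail=2 count=2
After op 10 (read()): arr=[7 1 6] head=1 tail=2 count=1
After op 11 (write(11)): arr=[7 1 11] head=1 tail=0 count=2

Answer: 1 11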